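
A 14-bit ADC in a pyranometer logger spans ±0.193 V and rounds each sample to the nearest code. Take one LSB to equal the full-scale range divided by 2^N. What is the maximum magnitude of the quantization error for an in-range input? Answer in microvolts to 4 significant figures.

The full-scale span is 0.193 − (-0.193) = 0.386 V.
One LSB is 0.386 V / 16384 = 23.5596 µV.
A rounding quantizer has |error| ≤ LSB/2 = 11.78 µV.

11.78 µV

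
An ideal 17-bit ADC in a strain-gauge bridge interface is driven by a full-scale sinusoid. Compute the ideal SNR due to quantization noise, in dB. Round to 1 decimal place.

104.1 dB

Ideal quantization SNR: 6.02 × 17 + 1.76 dB = 104.1 dB.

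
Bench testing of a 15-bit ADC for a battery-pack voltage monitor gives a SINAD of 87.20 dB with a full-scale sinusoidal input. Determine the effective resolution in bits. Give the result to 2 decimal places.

14.19 bits

Inverting SNR = 6.02 N + 1.76: N_eff = (87.20 − 1.76)/6.02 = 14.1927.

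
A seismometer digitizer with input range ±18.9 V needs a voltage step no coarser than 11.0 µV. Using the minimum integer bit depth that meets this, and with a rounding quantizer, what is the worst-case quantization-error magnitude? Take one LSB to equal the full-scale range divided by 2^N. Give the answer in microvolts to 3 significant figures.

Span: 18.9 V − (-18.9 V) = 37.8 V.
Need 2^N ≥ 37.8 V / 11.0 µV = 3.436e6 → N_min = 22.
LSB = 37.8 V / 2^22 = 9.0122 µV.
Half an LSB is 4.51 µV.

4.51 µV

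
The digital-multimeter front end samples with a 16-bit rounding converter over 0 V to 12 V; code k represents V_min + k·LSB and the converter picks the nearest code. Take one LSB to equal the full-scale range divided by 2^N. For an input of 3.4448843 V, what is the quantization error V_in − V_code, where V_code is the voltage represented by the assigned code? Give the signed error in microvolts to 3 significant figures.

V_FS = 12 V. LSB = 12 V / 2^16 ≈ 183.1 µV.
Position in LSBs: (3.4448843 − (0)) × 65536/12 = 18813.6615; rounding gives k = 18814.
Reconstructed level: 0 + 18814 × 12/65536 V = 3.4449462891 V.
e = 3.4448843 − (3.4449462891) = −62.0 µV.

−62.0 µV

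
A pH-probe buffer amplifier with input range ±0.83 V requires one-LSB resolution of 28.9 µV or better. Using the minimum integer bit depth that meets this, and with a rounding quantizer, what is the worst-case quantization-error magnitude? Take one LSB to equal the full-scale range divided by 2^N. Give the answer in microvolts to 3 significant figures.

Span: 0.83 V − (-0.83 V) = 1.66 V.
1.66 V / 28.9 µV = 57440. Since 2^15 = 32768 and 2^16 = 65536, N = 16.
One LSB is 1.66 V / 65536 = 25.330 µV.
Half an LSB is 12.7 µV.

12.7 µV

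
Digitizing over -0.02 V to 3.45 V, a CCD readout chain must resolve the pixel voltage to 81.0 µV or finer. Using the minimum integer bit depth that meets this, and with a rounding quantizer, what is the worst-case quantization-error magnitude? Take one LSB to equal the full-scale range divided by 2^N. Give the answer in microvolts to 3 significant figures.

The full-scale span is 3.45 − (-0.02) = 3.47 V.
Required number of levels: 3.47/81.0 µV = 42840; smallest N with 2^N ≥ that is 16.
LSB = 3.47 V / 2^16 = 52.948 µV.
|e|_max = LSB/2 = 26.5 µV.

26.5 µV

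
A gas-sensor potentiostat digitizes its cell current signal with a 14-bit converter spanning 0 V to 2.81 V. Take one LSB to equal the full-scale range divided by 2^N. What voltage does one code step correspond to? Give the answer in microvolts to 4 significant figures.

171.5 µV

Range is 2.81 V.
There are 2^14 = 16384 steps.
Step size = 2.81/16384 V = 171.5 µV.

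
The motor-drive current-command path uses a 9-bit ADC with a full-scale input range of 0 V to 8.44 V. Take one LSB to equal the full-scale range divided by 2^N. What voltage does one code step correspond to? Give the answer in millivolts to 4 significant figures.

16.48 mV

Span = 8.44 V.
2^9 = 512 levels.
LSB = 8.44 V ÷ 2^9 = 8.44/512 V = 16.48 mV.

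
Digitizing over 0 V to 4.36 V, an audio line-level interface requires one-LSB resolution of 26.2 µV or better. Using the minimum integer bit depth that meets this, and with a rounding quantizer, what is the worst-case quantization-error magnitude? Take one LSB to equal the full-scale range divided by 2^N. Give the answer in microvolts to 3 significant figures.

V_FS = 4.36 V.
Required number of levels: 4.36/26.2 µV = 166410; smallest N with 2^N ≥ that is 18.
Step size = 4.36/262144 V = 16.632 µV.
|e|_max = LSB/2 = 8.32 µV.

8.32 µV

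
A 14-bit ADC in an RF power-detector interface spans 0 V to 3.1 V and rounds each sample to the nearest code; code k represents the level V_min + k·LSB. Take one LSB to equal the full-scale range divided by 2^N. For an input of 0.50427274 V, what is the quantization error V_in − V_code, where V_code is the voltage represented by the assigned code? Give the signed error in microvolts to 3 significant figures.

Range is 3.1 V. LSB = 3.1 V / 2^14 ≈ 189.2 µV.
(V_in − V_min)/LSB = (0.50427274 − (0)) × 16384/3.1 = 2665.1628 → nearest code k = 2665.
V_code = V_min + k × range/2^14 = 0 + 2665 × 3.1/16384 = 0.50424194336 V.
e = 0.50427274 − (0.50424194336) = +30.8 µV.

+30.8 µV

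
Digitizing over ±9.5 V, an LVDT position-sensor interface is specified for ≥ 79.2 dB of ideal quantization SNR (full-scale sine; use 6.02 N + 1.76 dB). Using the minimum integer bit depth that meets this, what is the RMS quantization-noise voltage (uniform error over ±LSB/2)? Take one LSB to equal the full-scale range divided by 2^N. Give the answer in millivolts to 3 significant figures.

0.670 mV

Full-scale range = 9.5 V − (-9.5 V) = 19 V.
Required N = ⌈(79.2 − 1.76)/6.02⌉ = ⌈12.864⌉ = 13.
One LSB is 19 V / 8192 = 2.3193 mV.
σ_q = LSB/√12 = 2.3193 mV/3.4641 = 0.670 mV.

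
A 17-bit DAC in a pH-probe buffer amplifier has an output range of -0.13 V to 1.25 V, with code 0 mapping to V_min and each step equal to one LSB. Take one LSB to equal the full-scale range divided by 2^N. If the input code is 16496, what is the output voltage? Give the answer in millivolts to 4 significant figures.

43.68 mV

Full-scale range = 1.25 V − (-0.13 V) = 1.38 V. LSB = 1.38 V / 2^17.
V_out = V_min + code × LSB = -0.13 V + 16496 × 1.38 V / 131072
      = -0.13 V + 0.173679 V = 0.0436792 V.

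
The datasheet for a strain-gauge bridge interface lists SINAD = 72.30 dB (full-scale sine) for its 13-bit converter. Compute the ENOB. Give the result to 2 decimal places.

11.72 bits

(72.30 − 1.76) / 6.02 = 70.54/6.02 = 11.7176 effective bits.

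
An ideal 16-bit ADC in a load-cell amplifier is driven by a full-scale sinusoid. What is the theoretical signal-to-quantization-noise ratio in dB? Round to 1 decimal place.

SNR = 6.02·16 + 1.76 = 98.08 dB.

98.1 dB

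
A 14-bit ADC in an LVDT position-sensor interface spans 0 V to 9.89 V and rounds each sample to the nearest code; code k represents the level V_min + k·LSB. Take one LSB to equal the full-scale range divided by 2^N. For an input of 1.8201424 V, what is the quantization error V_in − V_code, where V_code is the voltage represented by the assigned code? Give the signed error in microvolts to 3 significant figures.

Range is 9.89 V. LSB = 9.89 V / 2^14 ≈ 0.6036 mV.
Position in LSBs: (1.8201424 − (0)) × 16384/9.89 = 3015.2895; rounding gives k = 3015.
Reconstructed level: 0 + 3015 × 9.89/16384 V = 1.8199676514 V.
e = 1.8201424 − (1.8199676514) = +175 µV.

+175 µV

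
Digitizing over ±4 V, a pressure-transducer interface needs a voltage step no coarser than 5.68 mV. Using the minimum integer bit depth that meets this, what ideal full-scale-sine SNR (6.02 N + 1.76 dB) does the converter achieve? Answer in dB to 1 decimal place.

Full-scale range = 4 V − (-4 V) = 8 V.
Need 2^N ≥ 8 V / 5.68 mV = 1408 → N_min = 11.
6.02(11) + 1.76 = 67.98 dB.

68.0 dB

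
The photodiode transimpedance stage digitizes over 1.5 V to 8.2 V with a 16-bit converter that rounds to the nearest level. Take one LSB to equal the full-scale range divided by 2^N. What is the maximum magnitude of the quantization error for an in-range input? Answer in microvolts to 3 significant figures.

Full-scale range = 8.2 V − (1.5 V) = 6.7 V.
LSB = 6.7 V / 2^16 = 102.23 µV.
Worst-case error for round-to-nearest is half an LSB: 51.1 µV.

51.1 µV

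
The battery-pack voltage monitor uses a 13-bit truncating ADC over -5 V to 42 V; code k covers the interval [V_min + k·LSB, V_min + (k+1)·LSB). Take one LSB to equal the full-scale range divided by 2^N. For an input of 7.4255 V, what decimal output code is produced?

2165

The full-scale span is 42 − (-5) = 47 V. LSB = 47 V / 2^13 ≈ 5.737 mV.
V_in − V_min = 7.4255 − (-5) = 12.4255 V.
Divide by LSB: 12.4255 × 8192/47 = 2165.7382.
Truncating gives code 2165.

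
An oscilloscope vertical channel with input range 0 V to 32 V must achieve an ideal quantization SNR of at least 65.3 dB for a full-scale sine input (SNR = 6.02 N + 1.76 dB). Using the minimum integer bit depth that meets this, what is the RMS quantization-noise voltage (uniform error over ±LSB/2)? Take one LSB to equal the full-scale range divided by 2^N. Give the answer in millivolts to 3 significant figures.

V_FS = 32 V.
Solving 6.02 N ≥ 65.3 − 1.76: N ≥ 10.555. Round up → N = 11.
LSB = 32 V ÷ 2^11 = 32/2048 V = 15.625 mV.
V_rms = LSB/√12 = 4.51 mV.

4.51 mV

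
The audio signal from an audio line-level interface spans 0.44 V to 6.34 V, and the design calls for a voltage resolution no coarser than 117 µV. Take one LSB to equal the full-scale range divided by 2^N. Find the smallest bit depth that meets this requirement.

16 bits

Full-scale range = 6.34 V − (0.44 V) = 5.9 V.
Levels needed ≥ 5.9/117 µV = 50430. 2^16 = 65536 suffices, so N_min = 16.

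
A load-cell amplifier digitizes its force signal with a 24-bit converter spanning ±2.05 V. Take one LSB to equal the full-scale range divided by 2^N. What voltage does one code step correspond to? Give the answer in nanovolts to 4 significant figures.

244.4 nV

Full-scale range = 2.05 V − (-2.05 V) = 4.1 V.
Number of codes = 2^24 = 16777216.
One LSB is 4.1 V / 16777216 = 244.4 nV.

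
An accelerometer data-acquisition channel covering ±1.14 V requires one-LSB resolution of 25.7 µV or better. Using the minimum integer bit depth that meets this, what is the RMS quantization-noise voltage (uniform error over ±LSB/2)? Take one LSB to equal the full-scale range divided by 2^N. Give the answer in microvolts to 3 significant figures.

5.02 µV

Span: 1.14 V − (-1.14 V) = 2.28 V.
Required number of levels: 2.28/25.7 µV = 88716; smallest N with 2^N ≥ that is 17.
LSB = 2.28 V ÷ 2^17 = 2.28/131072 V = 17.395 µV.
RMS noise = LSB/√12 = 5.02 µV.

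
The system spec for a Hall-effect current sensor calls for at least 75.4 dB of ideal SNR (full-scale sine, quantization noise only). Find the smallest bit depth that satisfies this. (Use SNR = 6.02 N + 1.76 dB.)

Required N = ⌈(75.4 − 1.76)/6.02⌉ = ⌈12.233⌉ = 13.

13 bits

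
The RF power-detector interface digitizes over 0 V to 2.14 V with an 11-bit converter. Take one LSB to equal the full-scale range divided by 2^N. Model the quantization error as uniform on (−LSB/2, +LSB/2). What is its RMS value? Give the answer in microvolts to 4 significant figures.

301.6 µV

Range is 2.14 V.
Step size = 2.14/2048 V = 1.04492 mV.
σ_q = LSB/√12 = 1.04492 mV/3.4641 = 301.6 µV.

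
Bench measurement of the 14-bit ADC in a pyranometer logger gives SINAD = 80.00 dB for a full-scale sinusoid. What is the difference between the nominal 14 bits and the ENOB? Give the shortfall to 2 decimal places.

Effective bits = (80.00 − 1.76)/6.02 = 12.9967.
14 − 12.9967 = 1.00 bits below nominal.

1.00 bits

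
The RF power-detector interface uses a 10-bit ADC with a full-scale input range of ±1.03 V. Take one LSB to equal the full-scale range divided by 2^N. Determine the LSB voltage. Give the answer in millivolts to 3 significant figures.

The full-scale span is 1.03 − (-1.03) = 2.06 V.
Number of codes = 2^10 = 1024.
LSB = 2.06 V / 2^10 = 2.01 mV.

2.01 mV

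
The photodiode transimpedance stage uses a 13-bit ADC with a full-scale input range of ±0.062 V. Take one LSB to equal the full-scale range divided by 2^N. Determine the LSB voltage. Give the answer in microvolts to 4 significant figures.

15.14 µV

Span: 0.062 V − (-0.062 V) = 0.124 V.
2^13 = 8192 levels.
LSB = 0.124 V / 2^13 = 15.14 µV.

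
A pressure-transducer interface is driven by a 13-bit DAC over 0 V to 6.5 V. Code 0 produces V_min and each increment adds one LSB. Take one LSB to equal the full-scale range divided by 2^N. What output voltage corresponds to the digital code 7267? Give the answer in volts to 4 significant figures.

5.766 V

Range is 6.5 V. LSB = 6.5 V / 2^13.
V_out = 0 + 7267 × (6.5/8192) V
      = 0 V + 5.76605 V = 5.76605 V.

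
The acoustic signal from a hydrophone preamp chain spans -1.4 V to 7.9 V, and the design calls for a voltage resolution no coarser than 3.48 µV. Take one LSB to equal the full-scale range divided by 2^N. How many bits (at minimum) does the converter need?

22 bits

Full-scale range = 7.9 V − (-1.4 V) = 9.3 V.
Need 2^N ≥ 9.3 V / 3.48 µV = 2.672e6 → N_min = 22.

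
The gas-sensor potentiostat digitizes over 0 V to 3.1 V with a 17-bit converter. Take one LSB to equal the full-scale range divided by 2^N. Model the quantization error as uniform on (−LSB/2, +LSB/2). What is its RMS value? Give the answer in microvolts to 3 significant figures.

6.83 µV

V_FS = 3.1 V.
One LSB is 3.1 V / 131072 = 23.651 µV.
RMS of a uniform error over width LSB is LSB/√12 = 6.83 µV.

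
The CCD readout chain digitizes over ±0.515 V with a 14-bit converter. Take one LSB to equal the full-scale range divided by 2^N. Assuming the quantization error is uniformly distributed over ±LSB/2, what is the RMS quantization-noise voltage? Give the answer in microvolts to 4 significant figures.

Range = 0.515 − (-0.515) = 1.03 V.
Step size = 1.03/16384 V = 62.8662 µV.
For a uniform distribution on [−LSB/2, +LSB/2], V_rms = LSB/√12 = 62.8662 µV/3.4641 = 18.15 µV.

18.15 µV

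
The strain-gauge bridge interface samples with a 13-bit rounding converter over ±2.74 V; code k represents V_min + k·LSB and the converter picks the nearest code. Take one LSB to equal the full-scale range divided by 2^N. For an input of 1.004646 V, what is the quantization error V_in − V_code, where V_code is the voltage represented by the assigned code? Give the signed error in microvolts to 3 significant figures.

−110 µV

Span: 2.74 V − (-2.74 V) = 5.48 V. LSB = 5.48 V / 2^13 ≈ 0.6689 mV.
Position in LSBs: (1.004646 − (-2.74)) × 8192/5.48 = 5597.8358; rounding gives k = 5598.
Reconstructed level: -2.74 + 5598 × 5.48/8192 V = 1.004755859 V.
V_in − V_code = 1.004646 − (1.004755859) = −110 µV.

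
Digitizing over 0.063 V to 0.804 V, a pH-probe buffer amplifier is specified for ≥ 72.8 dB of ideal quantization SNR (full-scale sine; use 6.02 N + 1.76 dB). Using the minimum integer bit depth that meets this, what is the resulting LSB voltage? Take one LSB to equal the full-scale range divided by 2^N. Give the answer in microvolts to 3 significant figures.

181 µV

The full-scale span is 0.804 − (0.063) = 0.741 V.
N ≥ (72.8 − 1.76)/6.02 = 11.801 → N_min = 12.
LSB = 0.741 V / 2^12 = 181 µV.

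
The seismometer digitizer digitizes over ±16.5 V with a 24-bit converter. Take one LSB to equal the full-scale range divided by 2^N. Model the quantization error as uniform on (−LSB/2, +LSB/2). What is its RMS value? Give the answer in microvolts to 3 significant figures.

0.568 µV

Span: 16.5 V − (-16.5 V) = 33 V.
LSB = 33 V ÷ 2^24 = 33/16777216 V = 1.9670 µV.
σ_q = LSB/√12 = 1.9670 µV/3.4641 = 0.568 µV.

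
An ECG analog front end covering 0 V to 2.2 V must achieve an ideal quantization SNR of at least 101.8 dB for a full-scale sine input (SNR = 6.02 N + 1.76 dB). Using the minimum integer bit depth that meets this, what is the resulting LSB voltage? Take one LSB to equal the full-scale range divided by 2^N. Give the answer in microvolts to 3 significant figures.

Full-scale range = 2.2 V.
Solving 6.02 N ≥ 101.8 − 1.76: N ≥ 16.618. Round up → N = 17.
LSB = 2.2 V / 2^17 = 16.8 µV.

16.8 µV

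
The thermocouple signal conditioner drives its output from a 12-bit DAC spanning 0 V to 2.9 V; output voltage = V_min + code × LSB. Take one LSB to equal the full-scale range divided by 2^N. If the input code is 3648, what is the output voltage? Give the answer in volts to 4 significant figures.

2.583 V

Full-scale range = 2.9 V. LSB = 2.9 V / 2^12.
Output = V_min + (3648/4096) × range = 0 + 0.890625 × 2.9 V
      = 0 V + 2.58281 V = 2.58281 V.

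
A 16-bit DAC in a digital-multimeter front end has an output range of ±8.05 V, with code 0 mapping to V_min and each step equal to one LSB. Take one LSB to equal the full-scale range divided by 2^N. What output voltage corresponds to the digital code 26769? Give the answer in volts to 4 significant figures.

Range = 8.05 − (-8.05) = 16.1 V. LSB = 16.1 V / 2^16.
V_out = -8.05 + 26769 × (16.1/65536) V
      = -8.05 V + 6.57625 V = -1.47375 V.

-1.474 V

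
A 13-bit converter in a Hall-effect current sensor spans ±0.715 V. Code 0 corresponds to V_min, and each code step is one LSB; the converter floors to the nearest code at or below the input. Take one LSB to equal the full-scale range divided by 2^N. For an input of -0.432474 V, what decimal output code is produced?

1618

Span: 0.715 V − (-0.715 V) = 1.43 V. LSB = 1.43 V / 2^13 ≈ 174.6 µV.
code = ⌊(V_in − V_min)/LSB⌋ = ⌊(V_in − V_min) × 2^13 / range⌋
     = ⌊(-0.432474 − (-0.715)) × 8192 / 1.43⌋ = ⌊0.282526 × 8192/1.43⌋
     = ⌊1618.499⌋ = 1618.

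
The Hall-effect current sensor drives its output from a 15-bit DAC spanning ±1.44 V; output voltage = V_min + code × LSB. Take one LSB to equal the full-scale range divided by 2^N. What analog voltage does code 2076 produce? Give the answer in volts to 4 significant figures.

The full-scale span is 1.44 − (-1.44) = 2.88 V. LSB = 2.88 V / 2^15.
Output = V_min + (2076/32768) × range = -1.44 + 0.0633545 × 2.88 V
      = -1.44 V + 0.182461 V = -1.25754 V.

-1.258 V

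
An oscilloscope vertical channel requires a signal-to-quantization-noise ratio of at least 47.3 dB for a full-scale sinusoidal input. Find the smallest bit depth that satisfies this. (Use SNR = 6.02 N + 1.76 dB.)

8 bits

Solving 6.02 N ≥ 47.3 − 1.76: N ≥ 7.565. Round up → N = 8.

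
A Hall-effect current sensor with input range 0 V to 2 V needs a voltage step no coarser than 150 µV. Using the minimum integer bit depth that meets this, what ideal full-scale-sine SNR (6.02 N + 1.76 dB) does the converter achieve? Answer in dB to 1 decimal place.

Full-scale range = 2 V.
Required number of levels: 2/150 µV = 13333; smallest N with 2^N ≥ that is 14.
SNR = 6.02 × 14 + 1.76 = 86.04 dB.

86.0 dB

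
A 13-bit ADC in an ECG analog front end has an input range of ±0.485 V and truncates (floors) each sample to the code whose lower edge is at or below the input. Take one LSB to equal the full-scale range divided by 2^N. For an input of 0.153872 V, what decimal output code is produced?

5395

Full-scale range = 0.485 V − (-0.485 V) = 0.97 V. LSB = 0.97 V / 2^13 ≈ 118.4 µV.
code = ⌊(V_in − V_min)/LSB⌋ = ⌊(V_in − V_min) × 2^13 / range⌋
     = ⌊(0.153872 − (-0.485)) × 8192 / 0.97⌋ = ⌊0.638872 × 8192/0.97⌋
     = ⌊5395.505⌋ = 5395.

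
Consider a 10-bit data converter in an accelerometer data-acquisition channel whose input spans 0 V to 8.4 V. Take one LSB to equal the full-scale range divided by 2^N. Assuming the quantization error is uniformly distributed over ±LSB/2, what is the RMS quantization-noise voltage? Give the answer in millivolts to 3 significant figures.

2.37 mV

Span = 8.4 V.
Step size = 8.4/1024 V = 8.2031 mV.
σ_q = LSB/√12 = 8.2031 mV/3.4641 = 2.37 mV.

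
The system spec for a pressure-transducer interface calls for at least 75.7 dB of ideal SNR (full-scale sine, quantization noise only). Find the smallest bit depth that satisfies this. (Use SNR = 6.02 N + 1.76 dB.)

13 bits

N ≥ (75.7 − 1.76)/6.02 = 12.282 → N_min = 13.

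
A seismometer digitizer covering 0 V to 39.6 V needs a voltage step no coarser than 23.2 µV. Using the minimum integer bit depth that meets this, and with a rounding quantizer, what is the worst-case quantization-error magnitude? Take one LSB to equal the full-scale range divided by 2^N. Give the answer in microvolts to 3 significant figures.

V_FS = 39.6 V.
Need 2^N ≥ 39.6 V / 23.2 µV = 1.707e6 → N_min = 21.
Step size = 39.6/2097152 V = 18.883 µV.
Half an LSB is 9.44 µV.

9.44 µV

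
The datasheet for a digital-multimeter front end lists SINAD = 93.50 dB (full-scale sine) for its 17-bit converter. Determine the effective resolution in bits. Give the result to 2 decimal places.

15.24 bits

(93.50 − 1.76) / 6.02 = 91.74/6.02 = 15.2392 effective bits.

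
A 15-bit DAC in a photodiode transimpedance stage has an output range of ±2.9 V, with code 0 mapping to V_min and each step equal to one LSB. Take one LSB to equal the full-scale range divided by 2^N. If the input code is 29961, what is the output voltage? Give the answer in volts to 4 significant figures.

The full-scale span is 2.9 − (-2.9) = 5.8 V. LSB = 5.8 V / 2^15.
V_out = V_min + code × LSB = -2.9 V + 29961 × 5.8 V / 32768
      = -2.9 + 5.30316 = 2.40316 V.

2.403 V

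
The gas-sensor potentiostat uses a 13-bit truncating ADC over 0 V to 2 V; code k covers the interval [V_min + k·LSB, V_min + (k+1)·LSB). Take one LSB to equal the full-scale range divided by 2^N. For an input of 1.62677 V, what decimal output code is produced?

6663

Range is 2 V. LSB = 2 V / 2^13 ≈ 244.1 µV.
V_in − V_min = 1.62677 − (0) = 1.62677 V.
Divide by LSB: 1.62677 × 8192/2 = 6663.2499.
Truncating gives code 6663.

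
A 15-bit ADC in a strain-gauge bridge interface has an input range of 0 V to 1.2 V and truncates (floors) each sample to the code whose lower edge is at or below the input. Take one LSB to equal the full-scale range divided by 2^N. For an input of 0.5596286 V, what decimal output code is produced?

15281

Span = 1.2 V. LSB = 1.2 V / 2^15 ≈ 36.62 µV.
(V_in − V_min) × 2^15/range = (0.5596286 − (0)) × 32768/1.2 = 15281.592.
Floor → code = 15281.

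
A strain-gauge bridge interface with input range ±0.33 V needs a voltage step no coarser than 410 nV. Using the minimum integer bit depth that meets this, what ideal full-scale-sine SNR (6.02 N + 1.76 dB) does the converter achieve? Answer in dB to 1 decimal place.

Range = 0.33 − (-0.33) = 0.66 V.
Required number of levels: 0.66/410 nV = 1.6098e6; smallest N with 2^N ≥ that is 21.
6.02(21) + 1.76 = 128.18 dB.

128.2 dB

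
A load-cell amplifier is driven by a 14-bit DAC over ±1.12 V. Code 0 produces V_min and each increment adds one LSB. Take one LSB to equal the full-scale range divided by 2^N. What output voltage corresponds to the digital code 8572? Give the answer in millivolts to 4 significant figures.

Span: 1.12 V − (-1.12 V) = 2.24 V. LSB = 2.24 V / 2^14.
V_out = V_min + code × LSB = -1.12 V + 8572 × 2.24 V / 16384
      = -1.12 + 1.17195 = 0.0519531 V.

51.95 mV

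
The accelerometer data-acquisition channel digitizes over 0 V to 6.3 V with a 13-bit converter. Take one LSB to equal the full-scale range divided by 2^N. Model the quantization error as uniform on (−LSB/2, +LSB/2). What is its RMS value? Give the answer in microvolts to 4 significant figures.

222.0 µV

Range is 6.3 V.
Step size = 6.3/8192 V = 0.769043 mV.
RMS of a uniform error over width LSB is LSB/√12 = 222.0 µV.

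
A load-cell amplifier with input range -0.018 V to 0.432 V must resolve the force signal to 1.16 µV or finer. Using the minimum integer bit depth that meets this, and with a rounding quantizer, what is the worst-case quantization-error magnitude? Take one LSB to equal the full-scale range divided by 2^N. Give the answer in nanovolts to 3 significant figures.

429 nV

Span: 0.432 V − (-0.018 V) = 0.45 V.
0.45 V / 1.16 µV = 387900. Since 2^18 = 262144 and 2^19 = 524288, N = 19.
LSB = 0.45 V / 2^19 = 0.85831 µV.
Max error for round-to-nearest is LSB/2 = 429 nV.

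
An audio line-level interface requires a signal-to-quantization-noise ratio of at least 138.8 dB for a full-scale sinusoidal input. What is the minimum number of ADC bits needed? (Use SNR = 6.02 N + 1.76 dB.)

Solving 6.02 N ≥ 138.8 − 1.76: N ≥ 22.764. Round up → N = 23.

23 bits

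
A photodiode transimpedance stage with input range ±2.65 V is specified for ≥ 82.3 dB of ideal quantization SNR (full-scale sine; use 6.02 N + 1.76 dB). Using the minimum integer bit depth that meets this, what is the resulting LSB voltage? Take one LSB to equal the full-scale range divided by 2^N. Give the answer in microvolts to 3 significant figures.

Span: 2.65 V − (-2.65 V) = 5.3 V.
N ≥ (82.3 − 1.76)/6.02 = 13.379 → N_min = 14.
LSB = 5.3 V / 2^14 = 323 µV.

323 µV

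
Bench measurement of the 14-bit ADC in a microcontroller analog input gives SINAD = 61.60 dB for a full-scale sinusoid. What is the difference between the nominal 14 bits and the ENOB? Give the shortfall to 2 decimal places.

4.06 bits

N_eff = (61.60 − 1.76)/6.02 = 9.9402 bits.
14 − 9.9402 = 4.06 bits below nominal.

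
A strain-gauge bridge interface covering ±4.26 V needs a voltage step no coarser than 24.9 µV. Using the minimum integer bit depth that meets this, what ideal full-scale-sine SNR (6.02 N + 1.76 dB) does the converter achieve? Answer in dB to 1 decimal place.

The full-scale span is 4.26 − (-4.26) = 8.52 V.
Need 2^N ≥ 8.52 V / 24.9 µV = 342200 → N_min = 19.
6.02(19) + 1.76 = 116.14 dB.

116.1 dB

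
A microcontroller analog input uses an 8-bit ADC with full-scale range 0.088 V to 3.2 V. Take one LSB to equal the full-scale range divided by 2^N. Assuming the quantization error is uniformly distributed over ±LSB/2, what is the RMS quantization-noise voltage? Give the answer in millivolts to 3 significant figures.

Range = 3.2 − (0.088) = 3.112 V.
LSB = 3.112 V / 2^8 = 12.156 mV.
For a uniform distribution on [−LSB/2, +LSB/2], V_rms = LSB/√12 = 12.156 mV/3.4641 = 3.51 mV.

3.51 mV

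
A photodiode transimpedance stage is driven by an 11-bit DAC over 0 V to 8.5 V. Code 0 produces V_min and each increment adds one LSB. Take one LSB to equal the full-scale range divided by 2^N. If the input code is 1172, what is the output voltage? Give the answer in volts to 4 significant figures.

Span = 8.5 V. LSB = 8.5 V / 2^11.
Output = V_min + (1172/2048) × range = 0 + 0.572266 × 8.5 V
      = 0 V + 4.86426 V = 4.86426 V.

4.864 V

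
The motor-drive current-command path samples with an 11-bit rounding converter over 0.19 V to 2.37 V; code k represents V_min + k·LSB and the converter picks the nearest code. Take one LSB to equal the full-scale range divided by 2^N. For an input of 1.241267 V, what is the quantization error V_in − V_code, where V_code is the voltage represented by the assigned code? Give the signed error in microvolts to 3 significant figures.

Span: 2.37 V − (0.19 V) = 2.18 V. LSB = 2.18 V / 2^11 ≈ 1.064 mV.
Position in LSBs: (1.241267 − (0.19)) × 2048/2.18 = 987.6123; rounding gives k = 988.
Reconstructed level: 0.19 + 988 × 2.18/2048 V = 1.241679688 V.
Error = V_in − V_code = 1.241267 − (1.241679688) = −413 µV.

−413 µV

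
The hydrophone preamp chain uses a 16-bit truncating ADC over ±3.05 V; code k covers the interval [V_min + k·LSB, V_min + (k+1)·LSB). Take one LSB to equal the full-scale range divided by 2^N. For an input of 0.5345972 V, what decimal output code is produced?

The full-scale span is 3.05 − (-3.05) = 6.1 V. LSB = 6.1 V / 2^16 ≈ 93.08 µV.
V_in − V_min = 0.5345972 − (-3.05) = 3.5845972 V.
Divide by LSB: 3.5845972 × 65536/6.1 = 38511.5020.
Truncating gives code 38511.

38511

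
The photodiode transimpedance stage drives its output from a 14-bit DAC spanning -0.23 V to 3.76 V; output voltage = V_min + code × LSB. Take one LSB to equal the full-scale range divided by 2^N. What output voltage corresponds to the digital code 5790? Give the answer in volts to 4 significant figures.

Span: 3.76 V − (-0.23 V) = 3.99 V. LSB = 3.99 V / 2^14.
Output = V_min + (5790/16384) × range = -0.23 + 0.353394 × 3.99 V
      = -0.23 V + 1.41004 V = 1.18004 V.

1.180 V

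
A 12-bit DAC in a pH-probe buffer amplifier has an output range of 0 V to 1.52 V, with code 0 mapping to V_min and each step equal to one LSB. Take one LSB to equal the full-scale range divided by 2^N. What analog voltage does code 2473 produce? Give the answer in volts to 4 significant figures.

V_FS = 1.52 V. LSB = 1.52 V / 2^12.
Output = V_min + (2473/4096) × range = 0 + 0.603760 × 1.52 V
      = 0 + 0.917715 = 0.917715 V.

0.9177 V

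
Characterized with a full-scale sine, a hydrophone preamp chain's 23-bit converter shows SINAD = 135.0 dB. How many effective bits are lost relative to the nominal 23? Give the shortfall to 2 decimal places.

0.87 bits

ENOB = (SINAD − 1.76)/6.02 = (135.0 − 1.76)/6.02 = 22.1329 bits.
23 − 22.1329 = 0.87 bits below nominal.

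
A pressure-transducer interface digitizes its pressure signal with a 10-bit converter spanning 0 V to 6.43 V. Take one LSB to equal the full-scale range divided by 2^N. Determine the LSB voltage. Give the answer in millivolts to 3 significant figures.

Range is 6.43 V.
Number of codes = 2^10 = 1024.
One LSB is 6.43 V / 1024 = 6.28 mV.

6.28 mV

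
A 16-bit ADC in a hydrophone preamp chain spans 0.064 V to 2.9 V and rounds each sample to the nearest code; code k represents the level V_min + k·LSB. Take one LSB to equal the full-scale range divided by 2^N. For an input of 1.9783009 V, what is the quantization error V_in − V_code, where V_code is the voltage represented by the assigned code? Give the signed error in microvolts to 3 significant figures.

Full-scale range = 2.9 V − (0.064 V) = 2.836 V. LSB = 2.836 V / 2^16 ≈ 43.27 µV.
(V_in − V_min)/LSB = (1.9783009 − (0.064)) × 65536/2.836 = 44236.8208 → nearest code k = 44237.
V_code = V_min + k × range/2^16 = 0.064 + 44237 × 2.836/65536 = 1.9783086548 V.
V_in − V_code = 1.9783009 − (1.9783086548) = −7.75 µV.

−7.75 µV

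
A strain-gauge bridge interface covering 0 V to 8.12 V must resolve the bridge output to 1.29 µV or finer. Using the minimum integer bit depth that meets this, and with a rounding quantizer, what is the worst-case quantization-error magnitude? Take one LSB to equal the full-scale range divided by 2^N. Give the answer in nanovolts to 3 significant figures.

484 nV

Range is 8.12 V.
Required number of levels: 8.12/1.29 µV = 6.2946e6; smallest N with 2^N ≥ that is 23.
LSB = 8.12 V / 2^23 = 0.96798 µV.
Half an LSB is 484 nV.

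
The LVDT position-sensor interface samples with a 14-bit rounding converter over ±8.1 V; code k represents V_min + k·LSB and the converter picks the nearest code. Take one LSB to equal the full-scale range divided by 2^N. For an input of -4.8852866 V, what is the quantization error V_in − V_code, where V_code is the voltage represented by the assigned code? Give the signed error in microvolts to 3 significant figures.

+224 µV

Span: 8.1 V − (-8.1 V) = 16.2 V. LSB = 16.2 V / 2^14 ≈ 0.9888 mV.
Position in LSBs: (-4.8852866 − (-8.1)) × 16384/16.2 = 3251.2262; rounding gives k = 3251.
Reconstructed level: -8.1 + 3251 × 16.2/16384 V = -4.8855102539 V.
V_in − V_code = -4.8852866 − (-4.8855102539) = +224 µV.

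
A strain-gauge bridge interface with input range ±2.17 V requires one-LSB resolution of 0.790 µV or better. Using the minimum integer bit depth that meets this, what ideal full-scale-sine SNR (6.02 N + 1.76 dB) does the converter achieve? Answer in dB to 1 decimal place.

140.2 dB

Span: 2.17 V − (-2.17 V) = 4.34 V.
Required number of levels: 4.34/0.790 µV = 5.4937e6; smallest N with 2^N ≥ that is 23.
SNR = 6.02 × 23 + 1.76 = 140.22 dB.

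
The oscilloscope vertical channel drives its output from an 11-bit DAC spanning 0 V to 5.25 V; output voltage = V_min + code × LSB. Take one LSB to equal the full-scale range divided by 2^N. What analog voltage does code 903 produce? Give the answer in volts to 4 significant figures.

2.315 V

Full-scale range = 5.25 V. LSB = 5.25 V / 2^11.
V_out = V_min + code × LSB = 0 V + 903 × 5.25 V / 2048
      = 0 + 2.31482 = 2.31482 V.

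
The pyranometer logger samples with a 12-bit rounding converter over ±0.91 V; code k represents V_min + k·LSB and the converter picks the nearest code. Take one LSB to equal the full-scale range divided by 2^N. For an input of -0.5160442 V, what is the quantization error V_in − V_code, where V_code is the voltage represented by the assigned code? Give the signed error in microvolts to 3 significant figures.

−170 µV

Span: 0.91 V − (-0.91 V) = 1.82 V. LSB = 1.82 V / 2^12 ≈ 444.3 µV.
Position in LSBs: (-0.5160442 − (-0.91)) × 4096/1.82 = 886.6170; rounding gives k = 887.
V_code = V_min + k × range/2^12 = -0.91 + 887 × 1.82/4096 = -0.5158740234 V.
e = -0.5160442 − (-0.5158740234) = −170 µV.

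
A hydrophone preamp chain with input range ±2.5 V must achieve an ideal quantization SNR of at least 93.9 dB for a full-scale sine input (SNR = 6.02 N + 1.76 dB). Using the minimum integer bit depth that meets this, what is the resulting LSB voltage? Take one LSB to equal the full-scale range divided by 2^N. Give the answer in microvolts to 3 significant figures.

Range = 2.5 − (-2.5) = 5 V.
Solving 6.02 N ≥ 93.9 − 1.76: N ≥ 15.306. Round up → N = 16.
LSB = 5 V ÷ 2^16 = 5/65536 V = 76.3 µV.

76.3 µV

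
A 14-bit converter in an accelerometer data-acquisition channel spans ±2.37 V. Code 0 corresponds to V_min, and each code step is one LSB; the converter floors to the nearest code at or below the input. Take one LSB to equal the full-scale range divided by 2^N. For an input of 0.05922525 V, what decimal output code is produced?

Span: 2.37 V − (-2.37 V) = 4.74 V. LSB = 4.74 V / 2^14 ≈ 289.3 µV.
code = ⌊(V_in − V_min)/LSB⌋ = ⌊(V_in − V_min) × 2^14 / range⌋
     = ⌊(0.05922525 − (-2.37)) × 16384 / 4.74⌋ = ⌊2.42922525 × 16384/4.74⌋
     = ⌊8396.714⌋ = 8396.

8396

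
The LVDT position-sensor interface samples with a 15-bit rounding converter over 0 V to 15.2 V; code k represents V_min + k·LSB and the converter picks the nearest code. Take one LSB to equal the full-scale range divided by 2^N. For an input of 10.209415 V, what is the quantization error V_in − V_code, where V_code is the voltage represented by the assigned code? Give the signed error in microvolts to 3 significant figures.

+162 µV

Span = 15.2 V. LSB = 15.2 V / 2^15 ≈ 463.9 µV.
Position in LSBs: (10.209415 − (0)) × 32768/15.2 = 22009.3494; rounding gives k = 22009.
Reconstructed level: 0 + 22009 × 15.2/32768 V = 10.209252930 V.
Error = V_in − V_code = 10.209415 − (10.209252930) = +162 µV.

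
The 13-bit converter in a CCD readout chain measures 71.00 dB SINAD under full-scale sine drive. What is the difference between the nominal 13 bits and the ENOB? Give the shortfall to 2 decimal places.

1.50 bits

Effective bits = (71.00 − 1.76)/6.02 = 11.5017.
Shortfall = 13 − 11.5017 = 1.4983 bits.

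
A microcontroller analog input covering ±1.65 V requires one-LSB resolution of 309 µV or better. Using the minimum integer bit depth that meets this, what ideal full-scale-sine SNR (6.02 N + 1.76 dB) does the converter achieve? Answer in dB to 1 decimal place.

86.0 dB

Span: 1.65 V − (-1.65 V) = 3.3 V.
3.3 V / 309 µV = 10680. Since 2^13 = 8192 and 2^14 = 16384, N = 14.
Ideal SNR at N = 14: 6.02·14 + 1.76 = 86.0 dB.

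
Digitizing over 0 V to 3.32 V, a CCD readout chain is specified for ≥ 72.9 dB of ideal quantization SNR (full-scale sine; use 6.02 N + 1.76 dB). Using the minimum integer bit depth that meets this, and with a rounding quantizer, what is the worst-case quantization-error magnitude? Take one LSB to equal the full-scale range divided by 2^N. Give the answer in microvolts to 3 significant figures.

Span = 3.32 V.
N ≥ (72.9 − 1.76)/6.02 = 11.817 → N_min = 12.
One LSB is 3.32 V / 4096 = 0.81055 mV.
Half an LSB is 405 µV.

405 µV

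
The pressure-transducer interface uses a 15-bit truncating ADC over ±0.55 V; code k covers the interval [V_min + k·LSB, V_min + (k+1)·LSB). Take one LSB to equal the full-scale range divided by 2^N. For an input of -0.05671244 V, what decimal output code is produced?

The full-scale span is 0.55 − (-0.55) = 1.1 V. LSB = 1.1 V / 2^15 ≈ 33.57 µV.
(V_in − V_min) × 2^15/range = (-0.05671244 − (-0.55)) × 32768/1.1 = 14694.588.
Floor → code = 14694.

14694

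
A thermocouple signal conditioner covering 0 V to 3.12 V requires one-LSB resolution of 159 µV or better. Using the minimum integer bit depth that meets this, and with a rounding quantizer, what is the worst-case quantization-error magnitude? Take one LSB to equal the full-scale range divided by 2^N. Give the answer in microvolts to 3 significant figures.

47.6 µV

Span = 3.12 V.
3.12 V / 159 µV = 19620. Since 2^14 = 16384 and 2^15 = 32768, N = 15.
One LSB is 3.12 V / 32768 = 95.215 µV.
|e|_max = LSB/2 = 47.6 µV.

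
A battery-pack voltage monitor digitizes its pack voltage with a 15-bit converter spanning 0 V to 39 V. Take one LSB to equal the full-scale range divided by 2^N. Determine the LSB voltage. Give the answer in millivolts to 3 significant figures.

1.19 mV

Full-scale range = 39 V.
There are 2^15 = 32768 steps.
LSB = 39 V ÷ 2^15 = 39/32768 V = 1.19 mV.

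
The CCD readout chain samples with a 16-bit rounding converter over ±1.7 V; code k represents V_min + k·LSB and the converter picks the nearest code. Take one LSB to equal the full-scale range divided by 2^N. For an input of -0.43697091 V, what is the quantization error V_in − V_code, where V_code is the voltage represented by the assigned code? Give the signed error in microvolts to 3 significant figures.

Full-scale range = 1.7 V − (-1.7 V) = 3.4 V. LSB = 3.4 V / 2^16 ≈ 51.88 µV.
(V_in − V_min)/LSB = (-0.43697091 − (-1.7)) × 65536/3.4 = 24345.2572 → nearest code k = 24345.
V_code = V_min + k × range/2^16 = -1.7 + 24345 × 3.4/65536 = -0.43698425293 V.
Error = V_in − V_code = -0.43697091 − (-0.43698425293) = +13.3 µV.

+13.3 µV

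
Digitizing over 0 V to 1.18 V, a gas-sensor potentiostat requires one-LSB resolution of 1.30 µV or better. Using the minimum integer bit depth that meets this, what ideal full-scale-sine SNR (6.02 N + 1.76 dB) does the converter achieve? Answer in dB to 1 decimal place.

Range is 1.18 V.
Need 2^N ≥ 1.18 V / 1.30 µV = 907700 → N_min = 20.
SNR = 6.02 × 20 + 1.76 = 122.16 dB.

122.2 dB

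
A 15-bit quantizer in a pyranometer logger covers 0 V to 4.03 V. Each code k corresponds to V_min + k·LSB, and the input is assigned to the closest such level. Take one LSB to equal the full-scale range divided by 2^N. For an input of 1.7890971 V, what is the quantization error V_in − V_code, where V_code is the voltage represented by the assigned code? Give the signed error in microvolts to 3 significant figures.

Range is 4.03 V. LSB = 4.03 V / 2^15 ≈ 123.0 µV.
Position in LSBs: (1.7890971 − (0)) × 32768/4.03 = 14547.1796; rounding gives k = 14547.
V_code = 0 + (14547/32768) × 4.03 = 1.7890750122 V.
e = 1.7890971 − (1.7890750122) = +22.1 µV.

+22.1 µV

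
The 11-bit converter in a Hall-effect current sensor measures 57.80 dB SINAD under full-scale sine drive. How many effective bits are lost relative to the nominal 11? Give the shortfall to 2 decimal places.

ENOB = (SINAD − 1.76)/6.02 = (57.80 − 1.76)/6.02 = 9.3090 bits.
11 − 9.3090 = 1.69 bits below nominal.

1.69 bits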